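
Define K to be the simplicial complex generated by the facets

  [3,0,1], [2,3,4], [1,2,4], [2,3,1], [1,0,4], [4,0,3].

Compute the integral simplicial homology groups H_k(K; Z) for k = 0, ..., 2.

K has 5 vertices, 9 edges, 6 triangles.
rank ∂_0 = 0, rank ∂_1 = 4 ⇒ b_0 = 5 − 0 − 4 = 1; all invariant factors of ∂_1 are 1 so no torsion. So H_0 = Z.
rank ∂_1 = 4, rank ∂_2 = 5 ⇒ b_1 = 9 − 4 − 5 = 0; all invariant factors of ∂_2 are 1 so no torsion. So H_1 = 0.
rank ∂_2 = 5, rank ∂_3 = 0 ⇒ b_2 = 6 − 5 − 0 = 1. So H_2 = Z.

H_0 ≅ Z,  H_1 = 0,  H_2 ≅ Z.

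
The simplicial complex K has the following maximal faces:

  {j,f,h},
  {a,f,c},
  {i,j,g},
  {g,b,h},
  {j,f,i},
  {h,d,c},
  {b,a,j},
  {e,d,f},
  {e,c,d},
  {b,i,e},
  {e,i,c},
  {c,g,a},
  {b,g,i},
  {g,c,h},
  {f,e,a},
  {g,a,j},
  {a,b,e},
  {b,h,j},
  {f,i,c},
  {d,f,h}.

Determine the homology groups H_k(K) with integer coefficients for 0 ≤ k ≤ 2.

H_0 ≅ Z,  H_1 ≅ Z × Z/2,  H_2 = 0.

K has 10 vertices, 30 edges, 20 triangles.
rank ∂_0 = 0, rank ∂_1 = 9 ⇒ b_0 = 10 − 0 − 9 = 1; all invariant factors of ∂_1 are 1 so no torsion. So H_0 ≅ Z.
rank ∂_1 = 9, rank ∂_2 = 20 ⇒ b_1 = 30 − 9 − 20 = 1; ∂_2 has invariant factor(s) [2] giving torsion. So H_1 ≅ Z × Z/2.
rank ∂_2 = 20, rank ∂_3 = 0 ⇒ b_2 = 20 − 20 − 0 = 0. So H_2 ≅ 0.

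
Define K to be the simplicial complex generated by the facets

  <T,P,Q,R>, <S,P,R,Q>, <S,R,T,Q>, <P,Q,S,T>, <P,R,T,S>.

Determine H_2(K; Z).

H_2 = 0.

Take the total order P < Q < R < S < T on the vertex set. Then K (dimension 3) consists of the simplices:

  0-simplices (5): P, Q, R, S, T
  1-simplices (10): PQ, PR, PS, PT, QR, QS, QT, RS, RT, ST
  2-simplices (10): PQR, PQS, PQT, PRS, PRT, PST, QRS, QRT, QST, RST
  3-simplices (5): PQRS, PQRT, PQST, PRST, QRST

giving chain groups C_0 ≅ Z^5, C_1 ≅ Z^10, C_2 ≅ Z^10, C_3 ≅ Z^5.

The boundary map ∂_1: C_1 → C_0 maps an edge to its endpoints' difference, ∂[p,q] = q − p. For instance
  ∂RT = T − R.
This gives a 5×10 integer matrix of rank 4; reducing to Smith normal form yields diagonal entries (1,1,1,1).

∂_2: C_2 → C_1 sends each 2-simplex [p,q,r] to [q,r] − [p,r] + [p,q]. For instance
  ∂RST = ST − RT + RS,
  ∂PQS = QS − PS + PQ.
As a 10×10 matrix over Z this has rank 6, with invariant factors (1,1,1,1,1,1).

Boundary ∂_3: C_3 → C_2 sends each 3-simplex σ to the alternating sum Σ_i (−1)^i (σ with its i-th vertex removed). For instance
  ∂PRST = RST − PST + PRT − PRS,
  ∂PQRS = QRS − PRS + PQS − PQR.
The 10×5 boundary matrix has rank 4 and Smith normal form diag(1,1,1,1).

From H_k ≅ ker(∂_k) / im(∂_{k+1}) we obtain:

  H_2: rank ker ∂_2 − rank ∂_3 = (10 − 6) − 4 = 0, and the invariant factors of ∂_3 are all 1, so H_2 ≅ 0.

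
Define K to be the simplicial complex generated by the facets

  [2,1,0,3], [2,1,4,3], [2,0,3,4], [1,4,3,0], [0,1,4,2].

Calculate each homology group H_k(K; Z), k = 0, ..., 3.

Take the total order 0 < 1 < 2 < 3 < 4 on the vertex set. Then K (dimension 3) consists of the simplices:

  0-simplices (5): [0], [1], [2], [3], [4]
  1-simplices (10): [0,1], [0,2], [0,3], [0,4], [1,2], [1,3], [1,4], [2,3], [2,4], [3,4]
  2-simplices (10): [0,1,2], [0,1,3], [0,1,4], [0,2,3], [0,2,4], [0,3,4], [1,2,3], [1,2,4], [1,3,4], [2,3,4]
  3-simplices (5): [0,1,2,3], [0,1,2,4], [0,1,3,4], [0,2,3,4], [1,2,3,4]

Hence C_0 ≅ Z^5, C_1 ≅ Z^10, C_2 ≅ Z^10, C_3 ≅ Z^5.

∂_1: C_1 → C_0 is given by ∂[p,q] = [q] − [p]. For instance
  ∂[0,3] = [3] − [0].
The resulting 5×10 matrix has rank 4, and its Smith normal form has invariant factors (1,1,1,1).

∂_2: C_2 → C_1 acts by ∂[p,q,r] = [q,r] − [p,r] + [p,q]. For instance
  ∂[0,1,4] = [1,4] − [0,4] + [0,1],
  ∂[1,2,3] = [2,3] − [1,3] + [1,2].
The resulting 10×10 matrix has rank 6, and its Smith normal form has invariant factors (1,1,1,1,1,1).

The boundary map ∂_3: C_3 → C_2 sends each 3-simplex σ to the alternating sum Σ_i (−1)^i (σ with its i-th vertex removed). For instance
  ∂[1,2,3,4] = [2,3,4] − [1,3,4] + [1,2,4] − [1,2,3],
  ∂[0,1,2,4] = [1,2,4] − [0,2,4] + [0,1,4] − [0,1,2].
The 10×5 boundary matrix has rank 4 and Smith normal form diag(1,1,1,1).

Now H_k = ker ∂_k / im ∂_{k+1}, so:

  H_0: rank C_0 − rank ∂_1 = 5 − 4 = 1, and the invariant factors of ∂_1 are all 1, so H_0 ≅ Z.
  H_1: rank ker ∂_1 − rank ∂_2 = (10 − 4) − 6 = 0, and the invariant factors of ∂_2 are all 1, so H_1 ≅ 0.
  H_2: rank ker ∂_2 − rank ∂_3 = (10 − 6) − 4 = 0, and the invariant factors of ∂_3 are all 1, so H_2 ≅ 0.
  H_3: rank ker ∂_3 − rank ∂_4 = (5 − 4) − 0 = 1, and there is no ∂_4, so H_3 ≅ Z.

H_0 = Z,  H_1 = 0,  H_2 = 0,  H_3 = Z.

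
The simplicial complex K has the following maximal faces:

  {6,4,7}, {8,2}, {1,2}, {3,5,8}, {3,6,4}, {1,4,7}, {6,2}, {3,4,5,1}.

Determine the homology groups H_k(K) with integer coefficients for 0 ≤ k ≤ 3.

Order the vertices as 1 < 2 < 3 < 4 < 5 < 6 < 7 < 8. Listing each simplex with vertices in this order, K has dimension 3 with simplices:

  0-simplices (8): [1], [2], [3], [4], [5], [6], [7], [8]
  1-simplices (16): [1,2], [1,3], [1,4], [1,5], [1,7], [2,6], [2,8], [3,4], [3,5], [3,6], [3,8], [4,5], [4,6], [4,7], [5,8], [6,7]
  2-simplices (8): [1,3,4], [1,3,5], [1,4,5], [1,4,7], [3,4,5], [3,4,6], [3,5,8], [4,6,7]
  3-simplices (1): [1,3,4,5]

Hence C_0 ≅ Z^8, C_1 ≅ Z^16, C_2 ≅ Z^8, C_3 ≅ Z^1.

The boundary map ∂_1: C_1 → C_0 is given by ∂[p,q] = [q] − [p]. For instance
  ∂[6,7] = [7] − [6].
As a 8×16 matrix over Z this has rank 7, with invariant factors (1,1,1,1,1,1,1).

The boundary map ∂_2: C_2 → C_1 acts by ∂[p,q,r] = [q,r] − [p,r] + [p,q]. For instance
  ∂[1,4,5] = [4,5] − [1,5] + [1,4],
  ∂[1,3,5] = [3,5] − [1,5] + [1,3].
The 16×8 boundary matrix has rank 7 and Smith normal form diag(1,1,1,1,1,1,1).

Boundary ∂_3: C_3 → C_2 sends each 3-simplex σ to the alternating sum Σ_i (−1)^i (σ with its i-th vertex removed). For instance
  ∂[1,3,4,5] = [3,4,5] − [1,4,5] + [1,3,5] − [1,3,4].
The resulting 8×1 matrix has rank 1, and its Smith normal form has invariant factors (1).

From H_k ≅ ker(∂_k) / im(∂_{k+1}) we obtain:

  H_0: rank C_0 − rank ∂_1 = 8 − 7 = 1, and the invariant factors of ∂_1 are all 1, so H_0 = Z.
  H_1: rank ker ∂_1 − rank ∂_2 = (16 − 7) − 7 = 2, and the invariant factors of ∂_2 are all 1, so H_1 = Z^2.
  H_2: rank ker ∂_2 − rank ∂_3 = (8 − 7) − 1 = 0, and the invariant factors of ∂_3 are all 1, so H_2 = 0.
  H_3: rank ker ∂_3 − rank ∂_4 = (1 − 1) − 0 = 0, and there is no ∂_4, so H_3 = 0.

H_0 ≅ Z,  H_1 ≅ Z^2,  H_2 = 0,  H_3 = 0.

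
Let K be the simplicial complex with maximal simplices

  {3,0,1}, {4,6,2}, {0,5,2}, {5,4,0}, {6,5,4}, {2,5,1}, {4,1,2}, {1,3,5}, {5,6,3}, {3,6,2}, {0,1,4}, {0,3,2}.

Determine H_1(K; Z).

K has 7 vertices, 18 edges, 12 triangles.
rank ∂_1 = 6, rank ∂_2 = 12 ⇒ b_1 = 18 − 6 − 12 = 0; ∂_2 has invariant factor(s) [2] giving torsion. So H_1 ≅ Z/2.

H_1 = Z/2.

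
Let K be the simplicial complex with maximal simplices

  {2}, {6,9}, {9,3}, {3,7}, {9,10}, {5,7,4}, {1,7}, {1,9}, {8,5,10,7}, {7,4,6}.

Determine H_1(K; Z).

We work with the vertex ordering 1 < 2 < 3 < 4 < 5 < 6 < 7 < 8 < 9 < 10. The simplices of K, each written with vertices in increasing order, are:

  0-simplices (10): [1], [2], [3], [4], [5], [6], [7], [8], [9], [10]
  1-simplices (16): [1,7], [1,9], [3,7], [3,9], [4,5], [4,6], [4,7], [5,7], [5,8], [5,10], [6,7], [6,9], [7,8], [7,10], [8,10], [9,10]
  2-simplices (6): [4,5,7], [4,6,7], [5,7,8], [5,7,10], [5,8,10], [7,8,10]
  3-simplices (1): [5,7,8,10]

so the chain groups are C_0 ≅ Z^10, C_1 ≅ Z^16, C_2 ≅ Z^6, C_3 ≅ Z^1.

Boundary ∂_1: C_1 → C_0 sends each edge [p,q] (with p < q) to q − p. For instance
  ∂[3,9] = [9] − [3].
This gives a 10×16 integer matrix of rank 8; reducing to Smith normal form yields diagonal entries (1,1,1,1,1,1,1,1).

Boundary ∂_2: C_2 → C_1 acts by ∂[p,q,r] = [q,r] − [p,r] + [p,q]. For instance
  ∂[4,6,7] = [6,7] − [4,7] + [4,6],
  ∂[5,8,10] = [8,10] − [5,10] + [5,8].
This gives a 16×6 integer matrix of rank 5; reducing to Smith normal form yields diagonal entries (1,1,1,1,1).

Boundary ∂_3: C_3 → C_2 sends each 3-simplex σ to the alternating sum Σ_i (−1)^i (σ with its i-th vertex removed). For instance
  ∂[5,7,8,10] = [7,8,10] − [5,8,10] + [5,7,10] − [5,7,8].
The 6×1 boundary matrix has rank 1 and Smith normal form diag(1).

Reading off H_k = ker ∂_k / im ∂_{k+1}:

  H_1: rank ker ∂_1 − rank ∂_2 = (16 − 8) − 5 = 3, and the invariant factors of ∂_2 are all 1, so H_1 = Z^3.

H_1 = Z^3.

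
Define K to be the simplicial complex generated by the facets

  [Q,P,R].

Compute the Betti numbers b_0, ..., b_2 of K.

Take the total order P < Q < R on the vertex set. Then K (dimension 2) consists of the simplices:

  0-simplices (3): P, Q, R
  1-simplices (3): PQ, PR, QR
  2-simplices (1): PQR

so the chain groups are C_0 ≅ Z^3, C_1 ≅ Z^3, C_2 ≅ Z^1.

The boundary map ∂_1: C_1 → C_0 sends each edge [p,q] (with p < q) to q − p.
This gives a 3×3 integer matrix of rank 2; reducing to Smith normal form yields diagonal entries (1,1).

The boundary map ∂_2: C_2 → C_1 maps a triangle to the signed sum of its edges. For instance
  ∂PQR = QR − PR + PQ.
The resulting 3×1 matrix has rank 1, and its Smith normal form has invariant factors (1).

Now H_k = ker ∂_k / im ∂_{k+1}, so:

  H_0: rank C_0 − rank ∂_1 = 3 − 2 = 1, and the invariant factors of ∂_1 are all 1, so H_0 = Z.
  H_1: rank ker ∂_1 − rank ∂_2 = (3 − 2) − 1 = 0, and the invariant factors of ∂_2 are all 1, so H_1 = 0.
  H_2: rank ker ∂_2 − rank ∂_3 = (1 − 1) − 0 = 0, and there is no ∂_3, so H_2 = 0.

(K is a triangulation of the 2-simplex.)

Hence the Betti numbers are b_0 = 1, b_1 = 0, b_2 = 0.

b_0 = 1, b_1 = 0, b_2 = 0.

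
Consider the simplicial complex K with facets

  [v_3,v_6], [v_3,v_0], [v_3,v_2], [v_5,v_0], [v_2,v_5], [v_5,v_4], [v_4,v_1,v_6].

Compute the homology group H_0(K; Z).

K has 7 vertices, 9 edges, 1 triangle.
rank ∂_0 = 0, rank ∂_1 = 6 ⇒ b_0 = 7 − 0 − 6 = 1; all invariant factors of ∂_1 are 1 so no torsion. So H_0 ≅ Z.

H_0 = Z.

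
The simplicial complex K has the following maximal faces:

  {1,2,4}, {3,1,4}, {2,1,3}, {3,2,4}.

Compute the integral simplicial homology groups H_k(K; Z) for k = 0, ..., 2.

H_0 ≅ Z,  H_1 = 0,  H_2 ≅ Z.

Fix the vertex order 1 < 2 < 3 < 4 and write every simplex with vertices in increasing order. Then dim K = 2 and the simplices of K are:

  0-simplices (4): [1], [2], [3], [4]
  1-simplices (6): [1,2], [1,3], [1,4], [2,3], [2,4], [3,4]
  2-simplices (4): [1,2,3], [1,2,4], [1,3,4], [2,3,4]

Hence C_0 ≅ Z^4, C_1 ≅ Z^6, C_2 ≅ Z^4.

The boundary map ∂_1: C_1 → C_0 is given by ∂[p,q] = [q] − [p].
This gives a 4×6 integer matrix of rank 3; reducing to Smith normal form yields diagonal entries (1,1,1).

∂_2: C_2 → C_1 sends each 2-simplex [p,q,r] to [q,r] − [p,r] + [p,q]. For instance
  ∂[2,3,4] = [3,4] − [2,4] + [2,3],
  ∂[1,2,4] = [2,4] − [1,4] + [1,2].
The 6×4 boundary matrix has rank 3 and Smith normal form diag(1,1,1).

Computing H_k = (kernel of ∂_k) / (image of ∂_{k+1}):

  H_0: rank C_0 − rank ∂_1 = 4 − 3 = 1, and the invariant factors of ∂_1 are all 1, so H_0 ≅ Z.
  H_1: rank ker ∂_1 − rank ∂_2 = (6 − 3) − 3 = 0, and the invariant factors of ∂_2 are all 1, so H_1 ≅ 0.
  H_2: rank ker ∂_2 − rank ∂_3 = (4 − 3) − 0 = 1, and there is no ∂_3, so H_2 ≅ Z.

As a check, the Euler characteristic is 4 − 6 + 4 = 2, which agrees with 1 − 0 + 1 = 2.
(K is a triangulation of the 2-sphere S^2.)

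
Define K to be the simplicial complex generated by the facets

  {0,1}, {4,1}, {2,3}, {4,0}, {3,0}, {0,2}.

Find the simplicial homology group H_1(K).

Take the total order 0 < 1 < 2 < 3 < 4 on the vertex set. Then K (dimension 1) consists of the simplices:

  0-simplices (5): [0], [1], [2], [3], [4]
  1-simplices (6): [0,1], [0,2], [0,3], [0,4], [1,4], [2,3]

so the chain groups are C_0 ≅ Z^5, C_1 ≅ Z^6.

Boundary ∂_1: C_1 → C_0 is given by ∂[p,q] = [q] − [p].
The resulting 5×6 matrix has rank 4, and its Smith normal form has invariant factors (1,1,1,1).

Now H_k = ker ∂_k / im ∂_{k+1}, so:

  H_1: rank ker ∂_1 − rank ∂_2 = (6 − 4) − 0 = 2, and there is no ∂_2, so H_1 ≅ Z^2.

H_1 = Z^2.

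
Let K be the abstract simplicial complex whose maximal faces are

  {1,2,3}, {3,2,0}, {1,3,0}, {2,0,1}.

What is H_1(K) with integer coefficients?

K has 4 vertices, 6 edges, 4 triangles.
rank ∂_1 = 3, rank ∂_2 = 3 ⇒ b_1 = 6 − 3 − 3 = 0; all invariant factors of ∂_2 are 1 so no torsion. So H_1 = 0.

H_1 = 0.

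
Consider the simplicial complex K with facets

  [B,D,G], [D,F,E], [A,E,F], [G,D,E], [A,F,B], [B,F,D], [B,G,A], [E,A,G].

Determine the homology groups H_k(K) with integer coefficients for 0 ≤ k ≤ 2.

H_0 = Z,  H_1 = 0,  H_2 = Z.

K has 6 vertices, 12 edges, 8 triangles.
rank ∂_0 = 0, rank ∂_1 = 5 ⇒ b_0 = 6 − 0 − 5 = 1; all invariant factors of ∂_1 are 1 so no torsion. So H_0 ≅ Z.
rank ∂_1 = 5, rank ∂_2 = 7 ⇒ b_1 = 12 − 5 − 7 = 0; all invariant factors of ∂_2 are 1 so no torsion. So H_1 ≅ 0.
rank ∂_2 = 7, rank ∂_3 = 0 ⇒ b_2 = 8 − 7 − 0 = 1. So H_2 ≅ Z.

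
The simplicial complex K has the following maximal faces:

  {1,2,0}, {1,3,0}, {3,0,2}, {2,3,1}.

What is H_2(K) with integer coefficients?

H_2 ≅ Z.

Fix the vertex order 0 < 1 < 2 < 3 and write every simplex with vertices in increasing order. Then dim K = 2 and the simplices of K are:

  0-simplices (4): [0], [1], [2], [3]
  1-simplices (6): [0,1], [0,2], [0,3], [1,2], [1,3], [2,3]
  2-simplices (4): [0,1,2], [0,1,3], [0,2,3], [1,2,3]

giving chain groups C_0 ≅ Z^4, C_1 ≅ Z^6, C_2 ≅ Z^4.

∂_1: C_1 → C_0 is given by ∂[p,q] = [q] − [p].
The resulting 4×6 matrix has rank 3, and its Smith normal form has invariant factors (1,1,1).

∂_2: C_2 → C_1 sends each 2-simplex [p,q,r] to [q,r] − [p,r] + [p,q]. For instance
  ∂[0,1,3] = [1,3] − [0,3] + [0,1],
  ∂[1,2,3] = [2,3] − [1,3] + [1,2].
This gives a 6×4 integer matrix of rank 3; reducing to Smith normal form yields diagonal entries (1,1,1).

Reading off H_k = ker ∂_k / im ∂_{k+1}:

  H_2: rank ker ∂_2 − rank ∂_3 = (4 − 3) − 0 = 1, and there is no ∂_3, so H_2 ≅ Z.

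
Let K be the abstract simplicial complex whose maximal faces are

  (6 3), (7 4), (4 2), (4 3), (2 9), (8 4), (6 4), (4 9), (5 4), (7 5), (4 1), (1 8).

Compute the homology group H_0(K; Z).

Fix the vertex order 1 < 2 < 3 < 4 < 5 < 6 < 7 < 8 < 9 and write every simplex with vertices in increasing order. Then dim K = 1 and the simplices of K are:

  0-simplices (9): [1], [2], [3], [4], [5], [6], [7], [8], [9]
  1-simplices (12): [1,4], [1,8], [2,4], [2,9], [3,4], [3,6], [4,5], [4,6], [4,7], [4,8], [4,9], [5,7]

Hence C_0 ≅ Z^9, C_1 ≅ Z^12.

The boundary map ∂_1: C_1 → C_0 is given by ∂[p,q] = [q] − [p].
The 9×12 boundary matrix has rank 8 and Smith normal form diag(1,1,1,1,1,1,1,1).

From H_k ≅ ker(∂_k) / im(∂_{k+1}) we obtain:

  H_0: rank C_0 − rank ∂_1 = 9 − 8 = 1, and the invariant factors of ∂_1 are all 1, so H_0 ≅ Z.

H_0 = Z.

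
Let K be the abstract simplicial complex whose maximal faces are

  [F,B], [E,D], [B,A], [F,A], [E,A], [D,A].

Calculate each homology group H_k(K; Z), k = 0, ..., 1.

Order the vertices as A < B < D < E < F. Listing each simplex with vertices in this order, K has dimension 1 with simplices:

  0-simplices (5): A, B, D, E, F
  1-simplices (6): AB, AD, AE, AF, BF, DE

giving chain groups C_0 ≅ Z^5, C_1 ≅ Z^6.

Boundary ∂_1: C_1 → C_0 maps an edge to its endpoints' difference, ∂[p,q] = q − p.
The 5×6 boundary matrix has rank 4 and Smith normal form diag(1,1,1,1).

From H_k ≅ ker(∂_k) / im(∂_{k+1}) we obtain:

  H_0: rank C_0 − rank ∂_1 = 5 − 4 = 1, and the invariant factors of ∂_1 are all 1, so H_0 = Z.
  H_1: rank ker ∂_1 − rank ∂_2 = (6 − 4) − 0 = 2, and there is no ∂_2, so H_1 = Z^2.

As a check, the Euler characteristic is 5 − 6 = -1, which agrees with 1 − 2 = -1.
(K is a triangulation of a wedge of 2 circles.)

H_0 ≅ Z,  H_1 ≅ Z^2.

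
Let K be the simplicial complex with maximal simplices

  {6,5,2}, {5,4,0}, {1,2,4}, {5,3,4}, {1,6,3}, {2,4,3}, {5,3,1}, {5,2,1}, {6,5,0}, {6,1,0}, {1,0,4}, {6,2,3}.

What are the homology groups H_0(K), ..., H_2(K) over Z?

H_0 = Z,  H_1 = Z/2,  H_2 = 0.

Fix the vertex order 0 < 1 < 2 < 3 < 4 < 5 < 6 and write every simplex with vertices in increasing order. Then dim K = 2 and the simplices of K are:

  0-simplices (7): [0], [1], [2], [3], [4], [5], [6]
  1-simplices (18): [0,1], [0,4], [0,5], [0,6], [1,2], [1,3], [1,4], [1,5], [1,6], [2,3], [2,4], [2,5], [2,6], [3,4], [3,5], [3,6], [4,5], [5,6]
  2-simplices (12): [0,1,4], [0,1,6], [0,4,5], [0,5,6], [1,2,4], [1,2,5], [1,3,5], [1,3,6], [2,3,4], [2,3,6], [2,5,6], [3,4,5]

Hence C_0 ≅ Z^7, C_1 ≅ Z^18, C_2 ≅ Z^12.

∂_1: C_1 → C_0 maps an edge to its endpoints' difference, ∂[p,q] = q − p.
The resulting 7×18 matrix has rank 6, and its Smith normal form has invariant factors (1,1,1,1,1,1).

Boundary ∂_2: C_2 → C_1 maps a triangle to the signed sum of its edges. For instance
  ∂[0,5,6] = [5,6] − [0,6] + [0,5],
  ∂[1,3,6] = [3,6] − [1,6] + [1,3].
The 18×12 boundary matrix has rank 12 and Smith normal form diag(1,1,1,1,1,1,1,1,1,1,1,2).

Computing H_k = (kernel of ∂_k) / (image of ∂_{k+1}):

  H_0: rank C_0 − rank ∂_1 = 7 − 6 = 1, and the invariant factors of ∂_1 are all 1, so H_0 ≅ Z.
  H_1: rank ker ∂_1 − rank ∂_2 = (18 − 6) − 12 = 0, and ∂_2 has invariant factor 2 > 1, so H_1 ≅ Z/2.
  H_2: rank ker ∂_2 − rank ∂_3 = (12 − 12) − 0 = 0, and there is no ∂_3, so H_2 ≅ 0.

(K is a triangulation of the real projective plane RP^2.)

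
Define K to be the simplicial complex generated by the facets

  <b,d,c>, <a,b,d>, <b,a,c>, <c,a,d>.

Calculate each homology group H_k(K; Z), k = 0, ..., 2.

H_0 = Z,  H_1 = 0,  H_2 = Z.

Take the total order a < b < c < d on the vertex set. Then K (dimension 2) consists of the simplices:

  0-simplices (4): a, b, c, d
  1-simplices (6): ab, ac, ad, bc, bd, cd
  2-simplices (4): abc, abd, acd, bcd

so the chain groups are C_0 ≅ Z^4, C_1 ≅ Z^6, C_2 ≅ Z^4.

Boundary ∂_1: C_1 → C_0 sends each edge [p,q] (with p < q) to q − p. For instance
  ∂cd = d − c.
The 4×6 boundary matrix has rank 3 and Smith normal form diag(1,1,1).

∂_2: C_2 → C_1 maps a triangle to the signed sum of its edges. For instance
  ∂bcd = cd − bd + bc,
  ∂abd = bd − ad + ab.
The 6×4 boundary matrix has rank 3 and Smith normal form diag(1,1,1).

Reading off H_k = ker ∂_k / im ∂_{k+1}:

  H_0: rank C_0 − rank ∂_1 = 4 − 3 = 1, and the invariant factors of ∂_1 are all 1, so H_0 ≅ Z.
  H_1: rank ker ∂_1 − rank ∂_2 = (6 − 3) − 3 = 0, and the invariant factors of ∂_2 are all 1, so H_1 ≅ 0.
  H_2: rank ker ∂_2 − rank ∂_3 = (4 − 3) − 0 = 1, and there is no ∂_3, so H_2 ≅ Z.

As a check, the Euler characteristic is 4 − 6 + 4 = 2, which agrees with 1 − 0 + 1 = 2.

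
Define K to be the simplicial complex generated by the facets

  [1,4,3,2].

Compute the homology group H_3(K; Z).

H_3 ≅ 0.

We work with the vertex ordering 1 < 2 < 3 < 4. The simplices of K, each written with vertices in increasing order, are:

  0-simplices (4): [1], [2], [3], [4]
  1-simplices (6): [1,2], [1,3], [1,4], [2,3], [2,4], [3,4]
  2-simplices (4): [1,2,3], [1,2,4], [1,3,4], [2,3,4]
  3-simplices (1): [1,2,3,4]

giving chain groups C_0 ≅ Z^4, C_1 ≅ Z^6, C_2 ≅ Z^4, C_3 ≅ Z^1.

∂_1: C_1 → C_0 sends each edge [p,q] (with p < q) to q − p.
This gives a 4×6 integer matrix of rank 3; reducing to Smith normal form yields diagonal entries (1,1,1).

Boundary ∂_2: C_2 → C_1 acts by ∂[p,q,r] = [q,r] − [p,r] + [p,q]. For instance
  ∂[1,3,4] = [3,4] − [1,4] + [1,3],
  ∂[2,3,4] = [3,4] − [2,4] + [2,3].
The resulting 6×4 matrix has rank 3, and its Smith normal form has invariant factors (1,1,1).

The boundary map ∂_3: C_3 → C_2 sends each 3-simplex σ to the alternating sum Σ_i (−1)^i (σ with its i-th vertex removed). For instance
  ∂[1,2,3,4] = [2,3,4] − [1,3,4] + [1,2,4] − [1,2,3].
This gives a 4×1 integer matrix of rank 1; reducing to Smith normal form yields diagonal entries (1).

Reading off H_k = ker ∂_k / im ∂_{k+1}:

  H_3: rank ker ∂_3 − rank ∂_4 = (1 − 1) − 0 = 0, and there is no ∂_4, so H_3 = 0.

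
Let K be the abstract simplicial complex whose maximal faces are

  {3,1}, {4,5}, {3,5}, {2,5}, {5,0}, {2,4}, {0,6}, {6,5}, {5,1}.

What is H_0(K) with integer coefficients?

H_0 ≅ Z.

K has 7 vertices, 9 edges.
rank ∂_0 = 0, rank ∂_1 = 6 ⇒ b_0 = 7 − 0 − 6 = 1; all invariant factors of ∂_1 are 1 so no torsion. So H_0 ≅ Z.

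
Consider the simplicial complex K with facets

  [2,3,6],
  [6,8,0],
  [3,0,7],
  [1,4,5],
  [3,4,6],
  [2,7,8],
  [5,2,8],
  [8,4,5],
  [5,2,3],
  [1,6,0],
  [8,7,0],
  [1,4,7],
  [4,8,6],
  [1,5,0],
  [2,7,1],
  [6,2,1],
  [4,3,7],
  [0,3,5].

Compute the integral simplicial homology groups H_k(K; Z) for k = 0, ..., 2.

H_0 ≅ Z,  H_1 ≅ Z^2,  H_2 ≅ Z.

K has 9 vertices, 27 edges, 18 triangles.
rank ∂_0 = 0, rank ∂_1 = 8 ⇒ b_0 = 9 − 0 − 8 = 1; all invariant factors of ∂_1 are 1 so no torsion. So H_0 ≅ Z.
rank ∂_1 = 8, rank ∂_2 = 17 ⇒ b_1 = 27 − 8 − 17 = 2; all invariant factors of ∂_2 are 1 so no torsion. So H_1 ≅ Z^2.
rank ∂_2 = 17, rank ∂_3 = 0 ⇒ b_2 = 18 − 17 − 0 = 1. So H_2 ≅ Z.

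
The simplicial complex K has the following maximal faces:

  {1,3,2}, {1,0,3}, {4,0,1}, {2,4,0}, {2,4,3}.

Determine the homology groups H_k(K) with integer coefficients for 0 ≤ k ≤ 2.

Take the total order 0 < 1 < 2 < 3 < 4 on the vertex set. Then K (dimension 2) consists of the simplices:

  0-simplices (5): [0], [1], [2], [3], [4]
  1-simplices (10): [0,1], [0,2], [0,3], [0,4], [1,2], [1,3], [1,4], [2,3], [2,4], [3,4]
  2-simplices (5): [0,1,3], [0,1,4], [0,2,4], [1,2,3], [2,3,4]

Hence C_0 ≅ Z^5, C_1 ≅ Z^10, C_2 ≅ Z^5.

Boundary ∂_1: C_1 → C_0 maps an edge to its endpoints' difference, ∂[p,q] = q − p. For instance
  ∂[0,3] = [3] − [0].
This gives a 5×10 integer matrix of rank 4; reducing to Smith normal form yields diagonal entries (1,1,1,1).

Boundary ∂_2: C_2 → C_1 maps a triangle to the signed sum of its edges. For instance
  ∂[0,1,4] = [1,4] − [0,4] + [0,1],
  ∂[1,2,3] = [2,3] − [1,3] + [1,2].
As a 10×5 matrix over Z this has rank 5, with invariant factors (1,1,1,1,1).

Now H_k = ker ∂_k / im ∂_{k+1}, so:

  H_0: rank C_0 − rank ∂_1 = 5 − 4 = 1, and the invariant factors of ∂_1 are all 1, so H_0 ≅ Z.
  H_1: rank ker ∂_1 − rank ∂_2 = (10 − 4) − 5 = 1, and the invariant factors of ∂_2 are all 1, so H_1 ≅ Z.
  H_2: rank ker ∂_2 − rank ∂_3 = (5 − 5) − 0 = 0, and there is no ∂_3, so H_2 ≅ 0.

H_0 ≅ Z,  H_1 ≅ Z,  H_2 = 0.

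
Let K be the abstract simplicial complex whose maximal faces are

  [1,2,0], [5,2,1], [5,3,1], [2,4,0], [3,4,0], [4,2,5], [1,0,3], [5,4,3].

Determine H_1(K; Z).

H_1 = 0.

Order the vertices as 0 < 1 < 2 < 3 < 4 < 5. Listing each simplex with vertices in this order, K has dimension 2 with simplices:

  0-simplices (6): [0], [1], [2], [3], [4], [5]
  1-simplices (12): [0,1], [0,2], [0,3], [0,4], [1,2], [1,3], [1,5], [2,4], [2,5], [3,4], [3,5], [4,5]
  2-simplices (8): [0,1,2], [0,1,3], [0,2,4], [0,3,4], [1,2,5], [1,3,5], [2,4,5], [3,4,5]

so the chain groups are C_0 ≅ Z^6, C_1 ≅ Z^12, C_2 ≅ Z^8.

The boundary map ∂_1: C_1 → C_0 maps an edge to its endpoints' difference, ∂[p,q] = q − p.
As a 6×12 matrix over Z this has rank 5, with invariant factors (1,1,1,1,1).

The boundary map ∂_2: C_2 → C_1 acts by ∂[p,q,r] = [q,r] − [p,r] + [p,q]. For instance
  ∂[1,2,5] = [2,5] − [1,5] + [1,2],
  ∂[0,1,3] = [1,3] − [0,3] + [0,1].
This gives a 12×8 integer matrix of rank 7; reducing to Smith normal form yields diagonal entries (1,1,1,1,1,1,1).

Computing H_k = (kernel of ∂_k) / (image of ∂_{k+1}):

  H_1: rank ker ∂_1 − rank ∂_2 = (12 − 5) − 7 = 0, and the invariant factors of ∂_2 are all 1, so H_1 ≅ 0.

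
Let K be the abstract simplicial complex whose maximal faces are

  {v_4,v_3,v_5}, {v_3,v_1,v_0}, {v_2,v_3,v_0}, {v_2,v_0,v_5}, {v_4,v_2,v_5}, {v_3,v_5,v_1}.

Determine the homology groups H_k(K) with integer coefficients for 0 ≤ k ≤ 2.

Fix the vertex order v_0 < v_1 < v_2 < v_3 < v_4 < v_5 and write every simplex with vertices in increasing order. Then dim K = 2 and the simplices of K are:

  0-simplices (6): [v_0], [v_1], [v_2], [v_3], [v_4], [v_5]
  1-simplices (12): [v_0,v_1], [v_0,v_2], [v_0,v_3], [v_0,v_5], [v_1,v_3], [v_1,v_5], [v_2,v_3], [v_2,v_4], [v_2,v_5], [v_3,v_4], [v_3,v_5], [v_4,v_5]
  2-simplices (6): [v_0,v_1,v_3], [v_0,v_2,v_3], [v_0,v_2,v_5], [v_1,v_3,v_5], [v_2,v_4,v_5], [v_3,v_4,v_5]

Hence C_0 ≅ Z^6, C_1 ≅ Z^12, C_2 ≅ Z^6.

∂_1: C_1 → C_0 sends each edge [p,q] (with p < q) to q − p.
As a 6×12 matrix over Z this has rank 5, with invariant factors (1,1,1,1,1).

Boundary ∂_2: C_2 → C_1 maps a triangle to the signed sum of its edges. For instance
  ∂[v_1,v_3,v_5] = [v_3,v_5] − [v_1,v_5] + [v_1,v_3],
  ∂[v_0,v_2,v_3] = [v_2,v_3] − [v_0,v_3] + [v_0,v_2].
As a 12×6 matrix over Z this has rank 6, with invariant factors (1,1,1,1,1,1).

Computing H_k = (kernel of ∂_k) / (image of ∂_{k+1}):

  H_0: rank C_0 − rank ∂_1 = 6 − 5 = 1, and the invariant factors of ∂_1 are all 1, so H_0 = Z.
  H_1: rank ker ∂_1 − rank ∂_2 = (12 − 5) − 6 = 1, and the invariant factors of ∂_2 are all 1, so H_1 = Z.
  H_2: rank ker ∂_2 − rank ∂_3 = (6 − 6) − 0 = 0, and there is no ∂_3, so H_2 = 0.

As a check, the Euler characteristic is 6 − 12 + 6 = 0, which agrees with 1 − 1 + 0 = 0.

H_0 = Z,  H_1 = Z,  H_2 = 0.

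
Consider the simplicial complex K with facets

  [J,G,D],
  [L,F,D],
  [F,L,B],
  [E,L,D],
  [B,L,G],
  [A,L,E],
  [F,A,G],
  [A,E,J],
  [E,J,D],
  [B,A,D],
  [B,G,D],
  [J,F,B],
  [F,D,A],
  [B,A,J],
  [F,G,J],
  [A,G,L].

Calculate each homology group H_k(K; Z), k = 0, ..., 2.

We work with the vertex ordering A < B < D < E < F < G < J < L. The simplices of K, each written with vertices in increasing order, are:

  0-simplices (8): A, B, D, E, F, G, J, L
  1-simplices (24): AB, AD, AE, AF, AG, AJ, AL, BD, BF, BG, BJ, BL, DE, DF, DG, DJ, DL, EJ, EL, FG, FJ, FL, GJ, GL
  2-simplices (16): ABD, ABJ, ADF, AEJ, AEL, AFG, AGL, BDG, BFJ, BFL, BGL, DEJ, DEL, DFL, DGJ, FGJ

giving chain groups C_0 ≅ Z^8, C_1 ≅ Z^24, C_2 ≅ Z^16.

∂_1: C_1 → C_0 is given by ∂[p,q] = [q] − [p]. For instance
  ∂AB = B − A.
The resulting 8×24 matrix has rank 7, and its Smith normal form has invariant factors (1,1,1,1,1,1,1).

The boundary map ∂_2: C_2 → C_1 acts by ∂[p,q,r] = [q,r] − [p,r] + [p,q]. For instance
  ∂DEJ = EJ − DJ + DE,
  ∂DGJ = GJ − DJ + DG.
The 24×16 boundary matrix has rank 15 and Smith normal form diag(1,1,1,1,1,1,1,1,1,1,1,1,1,1,1).

Computing H_k = (kernel of ∂_k) / (image of ∂_{k+1}):

  H_0: rank C_0 − rank ∂_1 = 8 − 7 = 1, and the invariant factors of ∂_1 are all 1, so H_0 ≅ Z.
  H_1: rank ker ∂_1 − rank ∂_2 = (24 − 7) − 15 = 2, and the invariant factors of ∂_2 are all 1, so H_1 ≅ Z^2.
  H_2: rank ker ∂_2 − rank ∂_3 = (16 − 15) − 0 = 1, and there is no ∂_3, so H_2 ≅ Z.

H_0 = Z,  H_1 = Z^2,  H_2 = Z.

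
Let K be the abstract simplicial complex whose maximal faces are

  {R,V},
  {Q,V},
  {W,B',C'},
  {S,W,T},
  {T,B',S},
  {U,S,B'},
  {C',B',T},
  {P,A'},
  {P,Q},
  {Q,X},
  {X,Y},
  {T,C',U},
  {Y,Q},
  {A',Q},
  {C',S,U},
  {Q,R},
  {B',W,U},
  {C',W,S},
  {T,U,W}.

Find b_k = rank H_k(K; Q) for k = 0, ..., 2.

Take the total order P < Q < R < S < T < U < V < W < X < Y < A' < B' < C' on the vertex set. Then K (dimension 2) consists of the simplices:

  0-simplices (13): [P], [Q], [R], [S], [T], [U], [V], [W], [X], [Y], [A'], [B'], [C']
  1-simplices (24): (24 of them)
  2-simplices (10): [S,T,W], [S,T,B'], [S,U,B'], [S,U,C'], [S,W,C'], [T,U,W], [T,U,C'], [T,B',C'], [U,W,B'], [W,B',C']

Hence C_0 ≅ Z^13, C_1 ≅ Z^24, C_2 ≅ Z^10.

∂_1: C_1 → C_0 maps an edge to its endpoints' difference, ∂[p,q] = q − p. For instance
  ∂[R,V] = [V] − [R].
This gives a 13×24 integer matrix of rank 11; reducing to Smith normal form yields diagonal entries (1,1,1,1,1,1,1,1,1,1,1).

∂_2: C_2 → C_1 sends each 2-simplex [p,q,r] to [q,r] − [p,r] + [p,q]. For instance
  ∂[S,U,B'] = [U,B'] − [S,B'] + [S,U],
  ∂[S,T,W] = [T,W] − [S,W] + [S,T].
As a 24×10 matrix over Z this has rank 10, with invariant factors (1,1,1,1,1,1,1,1,1,2).

Now H_k = ker ∂_k / im ∂_{k+1}, so:

  H_0: rank C_0 − rank ∂_1 = 13 − 11 = 2, and the invariant factors of ∂_1 are all 1, so H_0 ≅ Z^2.
  H_1: rank ker ∂_1 − rank ∂_2 = (24 − 11) − 10 = 3, and ∂_2 has invariant factor 2 > 1, so H_1 ≅ Z^3 ⊕ Z_2.
  H_2: rank ker ∂_2 − rank ∂_3 = (10 − 10) − 0 = 0, and there is no ∂_3, so H_2 ≅ 0.

As a check, the Euler characteristic is 13 − 24 + 10 = -1, which agrees with 2 − 3 + 0 = -1.

Hence the Betti numbers are b_0 = 2, b_1 = 3, b_2 = 0.

b_0 = 2, b_1 = 3, b_2 = 0.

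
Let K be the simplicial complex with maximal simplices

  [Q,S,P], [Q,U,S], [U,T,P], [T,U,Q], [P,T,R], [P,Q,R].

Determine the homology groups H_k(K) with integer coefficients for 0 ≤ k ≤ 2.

We work with the vertex ordering P < Q < R < S < T < U. The simplices of K, each written with vertices in increasing order, are:

  0-simplices (6): P, Q, R, S, T, U
  1-simplices (12): PQ, PR, PS, PT, PU, QR, QS, QT, QU, RT, SU, TU
  2-simplices (6): PQR, PQS, PRT, PTU, QSU, QTU

giving chain groups C_0 ≅ Z^6, C_1 ≅ Z^12, C_2 ≅ Z^6.

Boundary ∂_1: C_1 → C_0 is given by ∂[p,q] = [q] − [p]. For instance
  ∂RT = T − R.
The resulting 6×12 matrix has rank 5, and its Smith normal form has invariant factors (1,1,1,1,1).

The boundary map ∂_2: C_2 → C_1 maps a triangle to the signed sum of its edges. For instance
  ∂PQS = QS − PS + PQ,
  ∂QSU = SU − QU + QS.
The 12×6 boundary matrix has rank 6 and Smith normal form diag(1,1,1,1,1,1).

Computing H_k = (kernel of ∂_k) / (image of ∂_{k+1}):

  H_0: rank C_0 − rank ∂_1 = 6 − 5 = 1, and the invariant factors of ∂_1 are all 1, so H_0 ≅ Z.
  H_1: rank ker ∂_1 − rank ∂_2 = (12 − 5) − 6 = 1, and the invariant factors of ∂_2 are all 1, so H_1 ≅ Z.
  H_2: rank ker ∂_2 − rank ∂_3 = (6 − 6) − 0 = 0, and there is no ∂_3, so H_2 ≅ 0.

As a check, the Euler characteristic is 6 − 12 + 6 = 0, which agrees with 1 − 1 + 0 = 0.

H_0 ≅ Z,  H_1 ≅ Z,  H_2 = 0.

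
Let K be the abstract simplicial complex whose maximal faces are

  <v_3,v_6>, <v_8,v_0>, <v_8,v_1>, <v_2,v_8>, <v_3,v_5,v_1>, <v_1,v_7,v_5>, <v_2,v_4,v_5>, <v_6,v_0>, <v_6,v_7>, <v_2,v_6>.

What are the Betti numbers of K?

b_0 = 1, b_1 = 4, b_2 = 0.

We work with the vertex ordering v_0 < v_1 < v_2 < v_3 < v_4 < v_5 < v_6 < v_7 < v_8. The simplices of K, each written with vertices in increasing order, are:

  0-simplices (9): [v_0], [v_1], [v_2], [v_3], [v_4], [v_5], [v_6], [v_7], [v_8]
  1-simplices (15): (15 of them)
  2-simplices (3): [v_1,v_3,v_5], [v_1,v_5,v_7], [v_2,v_4,v_5]

giving chain groups C_0 ≅ Z^9, C_1 ≅ Z^15, C_2 ≅ Z^3.

Boundary ∂_1: C_1 → C_0 is given by ∂[p,q] = [q] − [p].
The resulting 9×15 matrix has rank 8, and its Smith normal form has invariant factors (1,1,1,1,1,1,1,1).

Boundary ∂_2: C_2 → C_1 sends each 2-simplex [p,q,r] to [q,r] − [p,r] + [p,q]. For instance
  ∂[v_1,v_3,v_5] = [v_3,v_5] − [v_1,v_5] + [v_1,v_3],
  ∂[v_2,v_4,v_5] = [v_4,v_5] − [v_2,v_5] + [v_2,v_4].
The 15×3 boundary matrix has rank 3 and Smith normal form diag(1,1,1).

Computing H_k = (kernel of ∂_k) / (image of ∂_{k+1}):

  H_0: rank C_0 − rank ∂_1 = 9 − 8 = 1, and the invariant factors of ∂_1 are all 1, so H_0 = Z.
  H_1: rank ker ∂_1 − rank ∂_2 = (15 − 8) − 3 = 4, and the invariant factors of ∂_2 are all 1, so H_1 = Z^4.
  H_2: rank ker ∂_2 − rank ∂_3 = (3 − 3) − 0 = 0, and there is no ∂_3, so H_2 = 0.

Hence the Betti numbers are b_0 = 1, b_1 = 4, b_2 = 0.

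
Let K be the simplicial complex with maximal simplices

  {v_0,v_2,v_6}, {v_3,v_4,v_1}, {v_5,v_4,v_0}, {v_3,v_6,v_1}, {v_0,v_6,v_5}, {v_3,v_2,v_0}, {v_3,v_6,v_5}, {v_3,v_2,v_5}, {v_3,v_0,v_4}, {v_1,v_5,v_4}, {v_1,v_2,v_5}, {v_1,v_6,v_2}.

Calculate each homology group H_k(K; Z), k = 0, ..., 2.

H_0 ≅ Z,  H_1 ≅ Z/2,  H_2 = 0.

Take the total order v_0 < v_1 < v_2 < v_3 < v_4 < v_5 < v_6 on the vertex set. Then K (dimension 2) consists of the simplices:

  0-simplices (7): [v_0], [v_1], [v_2], [v_3], [v_4], [v_5], [v_6]
  1-simplices (18): (18 of them)
  2-simplices (12): (12 of them)

giving chain groups C_0 ≅ Z^7, C_1 ≅ Z^18, C_2 ≅ Z^12.

Boundary ∂_1: C_1 → C_0 sends each edge [p,q] (with p < q) to q − p. For instance
  ∂[v_0,v_2] = [v_2] − [v_0].
As a 7×18 matrix over Z this has rank 6, with invariant factors (1,1,1,1,1,1).

The boundary map ∂_2: C_2 → C_1 sends each 2-simplex [p,q,r] to [q,r] − [p,r] + [p,q]. For instance
  ∂[v_0,v_2,v_6] = [v_2,v_6] − [v_0,v_6] + [v_0,v_2],
  ∂[v_1,v_2,v_5] = [v_2,v_5] − [v_1,v_5] + [v_1,v_2].
The 18×12 boundary matrix has rank 12 and Smith normal form diag(1,1,1,1,1,1,1,1,1,1,1,2).

From H_k ≅ ker(∂_k) / im(∂_{k+1}) we obtain:

  H_0: rank C_0 − rank ∂_1 = 7 − 6 = 1, and the invariant factors of ∂_1 are all 1, so H_0 = Z.
  H_1: rank ker ∂_1 − rank ∂_2 = (18 − 6) − 12 = 0, and ∂_2 has invariant factor 2 > 1, so H_1 = Z/2.
  H_2: rank ker ∂_2 − rank ∂_3 = (12 − 12) − 0 = 0, and there is no ∂_3, so H_2 = 0.

As a check, the Euler characteristic is 7 − 18 + 12 = 1, which agrees with 1 − 0 + 0 = 1.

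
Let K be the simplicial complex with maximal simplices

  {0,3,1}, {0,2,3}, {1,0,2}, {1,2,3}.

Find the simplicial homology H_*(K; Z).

H_0 ≅ Z,  H_1 = 0,  H_2 ≅ Z.

Fix the vertex order 0 < 1 < 2 < 3 and write every simplex with vertices in increasing order. Then dim K = 2 and the simplices of K are:

  0-simplices (4): [0], [1], [2], [3]
  1-simplices (6): [0,1], [0,2], [0,3], [1,2], [1,3], [2,3]
  2-simplices (4): [0,1,2], [0,1,3], [0,2,3], [1,2,3]

giving chain groups C_0 ≅ Z^4, C_1 ≅ Z^6, C_2 ≅ Z^4.

Boundary ∂_1: C_1 → C_0 maps an edge to its endpoints' difference, ∂[p,q] = q − p. For instance
  ∂[0,1] = [1] − [0].
As a 4×6 matrix over Z this has rank 3, with invariant factors (1,1,1).

∂_2: C_2 → C_1 maps a triangle to the signed sum of its edges. For instance
  ∂[0,1,3] = [1,3] − [0,3] + [0,1],
  ∂[0,1,2] = [1,2] − [0,2] + [0,1].
As a 6×4 matrix over Z this has rank 3, with invariant factors (1,1,1).

Computing H_k = (kernel of ∂_k) / (image of ∂_{k+1}):

  H_0: rank C_0 − rank ∂_1 = 4 − 3 = 1, and the invariant factors of ∂_1 are all 1, so H_0 = Z.
  H_1: rank ker ∂_1 − rank ∂_2 = (6 − 3) − 3 = 0, and the invariant factors of ∂_2 are all 1, so H_1 = 0.
  H_2: rank ker ∂_2 − rank ∂_3 = (4 − 3) − 0 = 1, and there is no ∂_3, so H_2 = Z.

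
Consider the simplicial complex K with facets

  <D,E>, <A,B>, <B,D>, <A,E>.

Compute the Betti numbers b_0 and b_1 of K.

Take the total order A < B < D < E on the vertex set. Then K (dimension 1) consists of the simplices:

  0-simplices (4): A, B, D, E
  1-simplices (4): AB, AE, BD, DE

giving chain groups C_0 ≅ Z^4, C_1 ≅ Z^4.

∂_1: C_1 → C_0 sends each edge [p,q] (with p < q) to q − p. For instance
  ∂DE = E − D.
The 4×4 boundary matrix has rank 3 and Smith normal form diag(1,1,1).

Reading off H_k = ker ∂_k / im ∂_{k+1}:

  H_0: rank C_0 − rank ∂_1 = 4 − 3 = 1, and the invariant factors of ∂_1 are all 1, so H_0 = Z.
  H_1: rank ker ∂_1 − rank ∂_2 = (4 − 3) − 0 = 1, and there is no ∂_2, so H_1 = Z.

Hence the Betti numbers are b_0 = 1, b_1 = 1.

b_0 = 1, b_1 = 1.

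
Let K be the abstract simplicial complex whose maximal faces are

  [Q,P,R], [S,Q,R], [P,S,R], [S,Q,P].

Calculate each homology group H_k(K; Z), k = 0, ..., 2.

Order the vertices as P < Q < R < S. Listing each simplex with vertices in this order, K has dimension 2 with simplices:

  0-simplices (4): P, Q, R, S
  1-simplices (6): PQ, PR, PS, QR, QS, RS
  2-simplices (4): PQR, PQS, PRS, QRS

so the chain groups are C_0 ≅ Z^4, C_1 ≅ Z^6, C_2 ≅ Z^4.

Boundary ∂_1: C_1 → C_0 maps an edge to its endpoints' difference, ∂[p,q] = q − p.
This gives a 4×6 integer matrix of rank 3; reducing to Smith normal form yields diagonal entries (1,1,1).

The boundary map ∂_2: C_2 → C_1 maps a triangle to the signed sum of its edges. For instance
  ∂PQR = QR − PR + PQ,
  ∂PQS = QS − PS + PQ.
The 6×4 boundary matrix has rank 3 and Smith normal form diag(1,1,1).

Now H_k = ker ∂_k / im ∂_{k+1}, so:

  H_0: rank C_0 − rank ∂_1 = 4 − 3 = 1, and the invariant factors of ∂_1 are all 1, so H_0 = Z.
  H_1: rank ker ∂_1 − rank ∂_2 = (6 − 3) − 3 = 0, and the invariant factors of ∂_2 are all 1, so H_1 = 0.
  H_2: rank ker ∂_2 − rank ∂_3 = (4 − 3) − 0 = 1, and there is no ∂_3, so H_2 = Z.

(K is a triangulation of the 2-sphere S^2.)

H_0 ≅ Z,  H_1 = 0,  H_2 ≅ Z.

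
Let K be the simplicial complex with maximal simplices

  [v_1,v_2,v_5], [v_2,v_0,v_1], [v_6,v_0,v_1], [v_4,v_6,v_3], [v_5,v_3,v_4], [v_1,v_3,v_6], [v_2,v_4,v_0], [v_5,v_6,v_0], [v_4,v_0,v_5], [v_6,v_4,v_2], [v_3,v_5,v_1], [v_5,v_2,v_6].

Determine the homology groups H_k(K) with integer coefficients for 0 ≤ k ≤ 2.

H_0 = Z,  H_1 = Z/2Z,  H_2 = 0.

Fix the vertex order v_0 < v_1 < v_2 < v_3 < v_4 < v_5 < v_6 and write every simplex with vertices in increasing order. Then dim K = 2 and the simplices of K are:

  0-simplices (7): [v_0], [v_1], [v_2], [v_3], [v_4], [v_5], [v_6]
  1-simplices (18): (18 of them)
  2-simplices (12): (12 of them)

Hence C_0 ≅ Z^7, C_1 ≅ Z^18, C_2 ≅ Z^12.

Boundary ∂_1: C_1 → C_0 sends each edge [p,q] (with p < q) to q − p. For instance
  ∂[v_1,v_5] = [v_5] − [v_1].
The 7×18 boundary matrix has rank 6 and Smith normal form diag(1,1,1,1,1,1).

The boundary map ∂_2: C_2 → C_1 maps a triangle to the signed sum of its edges. For instance
  ∂[v_3,v_4,v_6] = [v_4,v_6] − [v_3,v_6] + [v_3,v_4],
  ∂[v_0,v_4,v_5] = [v_4,v_5] − [v_0,v_5] + [v_0,v_4].
This gives a 18×12 integer matrix of rank 12; reducing to Smith normal form yields diagonal entries (1,1,1,1,1,1,1,1,1,1,1,2).

Computing H_k = (kernel of ∂_k) / (image of ∂_{k+1}):

  H_0: rank C_0 − rank ∂_1 = 7 − 6 = 1, and the invariant factors of ∂_1 are all 1, so H_0 ≅ Z.
  H_1: rank ker ∂_1 − rank ∂_2 = (18 − 6) − 12 = 0, and ∂_2 has invariant factor 2 > 1, so H_1 ≅ Z/2Z.
  H_2: rank ker ∂_2 − rank ∂_3 = (12 − 12) − 0 = 0, and there is no ∂_3, so H_2 ≅ 0.

As a check, the Euler characteristic is 7 − 18 + 12 = 1, which agrees with 1 − 0 + 0 = 1.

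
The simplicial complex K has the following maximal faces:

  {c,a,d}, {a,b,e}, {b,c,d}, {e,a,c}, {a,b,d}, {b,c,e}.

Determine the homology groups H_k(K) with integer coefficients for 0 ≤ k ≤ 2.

H_0 = Z,  H_1 = 0,  H_2 = Z.

We work with the vertex ordering a < b < c < d < e. The simplices of K, each written with vertices in increasing order, are:

  0-simplices (5): a, b, c, d, e
  1-simplices (9): ab, ac, ad, ae, bc, bd, be, cd, ce
  2-simplices (6): abd, abe, acd, ace, bcd, bce

giving chain groups C_0 ≅ Z^5, C_1 ≅ Z^9, C_2 ≅ Z^6.

Boundary ∂_1: C_1 → C_0 sends each edge [p,q] (with p < q) to q − p.
This gives a 5×9 integer matrix of rank 4; reducing to Smith normal form yields diagonal entries (1,1,1,1).

The boundary map ∂_2: C_2 → C_1 sends each 2-simplex [p,q,r] to [q,r] − [p,r] + [p,q]. For instance
  ∂acd = cd − ad + ac,
  ∂ace = ce − ae + ac.
This gives a 9×6 integer matrix of rank 5; reducing to Smith normal form yields diagonal entries (1,1,1,1,1).

Now H_k = ker ∂_k / im ∂_{k+1}, so:

  H_0: rank C_0 − rank ∂_1 = 5 − 4 = 1, and the invariant factors of ∂_1 are all 1, so H_0 ≅ Z.
  H_1: rank ker ∂_1 − rank ∂_2 = (9 − 4) − 5 = 0, and the invariant factors of ∂_2 are all 1, so H_1 ≅ 0.
  H_2: rank ker ∂_2 − rank ∂_3 = (6 − 5) − 0 = 1, and there is no ∂_3, so H_2 ≅ Z.

(K is a triangulation of the 2-sphere S^2.)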